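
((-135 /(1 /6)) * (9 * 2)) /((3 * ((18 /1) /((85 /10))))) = -2295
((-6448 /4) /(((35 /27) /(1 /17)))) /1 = -43524 /595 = -73.15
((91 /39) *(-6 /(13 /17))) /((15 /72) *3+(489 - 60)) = -272 /6383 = -0.04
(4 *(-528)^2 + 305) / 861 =1115441 / 861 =1295.52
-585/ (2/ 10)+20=-2905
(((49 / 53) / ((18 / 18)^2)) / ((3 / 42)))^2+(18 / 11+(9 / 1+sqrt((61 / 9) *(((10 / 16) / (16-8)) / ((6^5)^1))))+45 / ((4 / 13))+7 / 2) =sqrt(1830) / 5184+40529337 / 123596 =327.93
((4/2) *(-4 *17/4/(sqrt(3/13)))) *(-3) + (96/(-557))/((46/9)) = -432/12811 + 34 *sqrt(39) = 212.30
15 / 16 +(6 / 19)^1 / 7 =2091 / 2128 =0.98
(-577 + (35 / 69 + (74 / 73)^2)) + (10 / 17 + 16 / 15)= -5978067252 / 10418195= -573.81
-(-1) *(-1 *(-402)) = 402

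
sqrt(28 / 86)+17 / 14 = sqrt(602) / 43+17 / 14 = 1.78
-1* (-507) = 507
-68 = -68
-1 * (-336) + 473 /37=12905 /37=348.78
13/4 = 3.25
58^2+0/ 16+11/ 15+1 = 50486/ 15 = 3365.73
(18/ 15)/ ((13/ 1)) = 6/ 65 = 0.09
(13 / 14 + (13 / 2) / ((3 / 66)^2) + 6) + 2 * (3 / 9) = 3153.60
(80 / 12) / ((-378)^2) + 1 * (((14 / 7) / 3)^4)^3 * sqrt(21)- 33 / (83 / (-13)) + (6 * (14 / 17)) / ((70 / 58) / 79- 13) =4096 * sqrt(21) / 531441 + 1794812990333 / 374842135647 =4.82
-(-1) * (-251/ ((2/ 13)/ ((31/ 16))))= -101153/ 32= -3161.03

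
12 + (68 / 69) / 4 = 12.25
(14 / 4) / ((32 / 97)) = 679 / 64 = 10.61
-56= -56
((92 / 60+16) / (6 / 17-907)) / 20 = -4471 / 4623900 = -0.00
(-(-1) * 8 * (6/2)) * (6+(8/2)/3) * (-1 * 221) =-38896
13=13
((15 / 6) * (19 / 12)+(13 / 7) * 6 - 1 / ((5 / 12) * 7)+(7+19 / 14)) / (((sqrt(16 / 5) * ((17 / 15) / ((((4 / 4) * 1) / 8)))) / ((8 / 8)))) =19417 * sqrt(5) / 30464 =1.43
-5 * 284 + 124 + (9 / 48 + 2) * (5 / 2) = -41297 / 32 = -1290.53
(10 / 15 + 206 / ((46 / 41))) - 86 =6781 / 69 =98.28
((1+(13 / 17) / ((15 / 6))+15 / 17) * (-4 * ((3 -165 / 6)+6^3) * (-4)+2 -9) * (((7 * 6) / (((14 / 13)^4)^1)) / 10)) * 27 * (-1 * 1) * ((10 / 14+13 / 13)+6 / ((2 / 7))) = -104576460768819 / 8163400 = -12810405.07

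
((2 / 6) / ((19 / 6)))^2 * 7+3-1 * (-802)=290633 / 361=805.08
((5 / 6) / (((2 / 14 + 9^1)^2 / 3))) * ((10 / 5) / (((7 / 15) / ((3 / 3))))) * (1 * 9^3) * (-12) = -1148175 / 1024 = -1121.26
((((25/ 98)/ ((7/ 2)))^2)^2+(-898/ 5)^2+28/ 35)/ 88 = 11161946199544849/ 30450831842200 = 366.56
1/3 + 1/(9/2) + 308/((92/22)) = 74.21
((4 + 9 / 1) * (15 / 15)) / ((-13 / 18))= -18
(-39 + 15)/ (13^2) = -0.14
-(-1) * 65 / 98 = 65 / 98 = 0.66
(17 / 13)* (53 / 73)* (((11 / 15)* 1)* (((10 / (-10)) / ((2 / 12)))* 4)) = -79288 / 4745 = -16.71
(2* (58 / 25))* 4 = 18.56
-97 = -97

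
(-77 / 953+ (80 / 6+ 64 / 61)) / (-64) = -0.22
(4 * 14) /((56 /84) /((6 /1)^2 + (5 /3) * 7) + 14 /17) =34034 /509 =66.86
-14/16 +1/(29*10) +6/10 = -63/232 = -0.27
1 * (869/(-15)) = -869/15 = -57.93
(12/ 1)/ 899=12/ 899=0.01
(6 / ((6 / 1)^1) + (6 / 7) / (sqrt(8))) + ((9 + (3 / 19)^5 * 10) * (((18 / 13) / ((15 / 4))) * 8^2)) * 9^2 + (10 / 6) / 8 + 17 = 3 * sqrt(2) / 14 + 66619917500959 / 3862714440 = 17247.22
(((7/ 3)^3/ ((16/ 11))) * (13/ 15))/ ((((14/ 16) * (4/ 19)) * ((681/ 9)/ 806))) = 53652599/ 122580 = 437.69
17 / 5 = 3.40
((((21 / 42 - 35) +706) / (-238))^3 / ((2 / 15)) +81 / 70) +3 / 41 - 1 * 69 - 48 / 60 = -426648809 / 1800064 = -237.02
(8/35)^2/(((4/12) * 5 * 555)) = 64/1133125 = 0.00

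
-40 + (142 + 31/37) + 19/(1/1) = 4508/37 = 121.84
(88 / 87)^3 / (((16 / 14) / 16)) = 9540608 / 658503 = 14.49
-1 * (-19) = 19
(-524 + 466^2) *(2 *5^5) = 1353950000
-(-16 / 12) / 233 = 4 / 699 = 0.01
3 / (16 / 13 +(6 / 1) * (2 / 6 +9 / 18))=13 / 27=0.48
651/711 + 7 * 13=21784/237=91.92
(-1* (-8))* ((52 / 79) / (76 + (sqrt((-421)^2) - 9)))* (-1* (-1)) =52 / 4819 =0.01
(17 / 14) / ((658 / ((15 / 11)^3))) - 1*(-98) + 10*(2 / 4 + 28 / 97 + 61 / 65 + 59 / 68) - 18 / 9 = 32054293831485 / 262842744164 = 121.95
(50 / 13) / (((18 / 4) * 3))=100 / 351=0.28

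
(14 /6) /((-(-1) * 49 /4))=4 /21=0.19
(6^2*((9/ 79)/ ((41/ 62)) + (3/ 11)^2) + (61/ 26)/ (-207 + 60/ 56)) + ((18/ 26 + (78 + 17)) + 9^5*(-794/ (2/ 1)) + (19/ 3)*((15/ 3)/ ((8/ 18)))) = -1377349327271838083/ 58754928804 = -23442277.19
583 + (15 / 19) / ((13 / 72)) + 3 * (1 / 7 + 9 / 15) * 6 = 5193431 / 8645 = 600.74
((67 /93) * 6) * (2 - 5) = -402 /31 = -12.97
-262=-262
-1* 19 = -19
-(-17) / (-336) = -17 / 336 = -0.05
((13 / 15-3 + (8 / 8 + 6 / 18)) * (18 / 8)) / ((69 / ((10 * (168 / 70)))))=-72 / 115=-0.63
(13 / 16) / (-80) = -13 / 1280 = -0.01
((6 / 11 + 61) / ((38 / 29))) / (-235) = -19633 / 98230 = -0.20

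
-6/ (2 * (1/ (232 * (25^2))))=-435000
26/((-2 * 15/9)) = -39/5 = -7.80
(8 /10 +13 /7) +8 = 373 /35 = 10.66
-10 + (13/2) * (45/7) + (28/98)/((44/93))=2494/77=32.39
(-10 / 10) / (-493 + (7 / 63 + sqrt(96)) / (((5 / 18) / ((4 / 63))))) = 18144 *sqrt(6) / 4822710941 + 9783081 / 4822710941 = 0.00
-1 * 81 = -81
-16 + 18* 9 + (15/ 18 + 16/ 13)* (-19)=8329/ 78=106.78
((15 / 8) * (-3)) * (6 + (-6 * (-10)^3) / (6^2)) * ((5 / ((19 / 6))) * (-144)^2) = -604195200 / 19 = -31799747.37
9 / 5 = 1.80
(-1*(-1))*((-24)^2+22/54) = 15563/27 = 576.41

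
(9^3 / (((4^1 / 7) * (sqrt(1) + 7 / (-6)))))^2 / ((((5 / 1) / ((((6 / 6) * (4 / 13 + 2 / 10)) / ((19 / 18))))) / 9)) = 626458930713 / 12350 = 50725419.49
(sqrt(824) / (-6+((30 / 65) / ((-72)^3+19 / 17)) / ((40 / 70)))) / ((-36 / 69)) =1897213903 * sqrt(206) / 2969553267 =9.17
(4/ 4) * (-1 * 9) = -9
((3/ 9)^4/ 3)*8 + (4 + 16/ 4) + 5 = 3167/ 243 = 13.03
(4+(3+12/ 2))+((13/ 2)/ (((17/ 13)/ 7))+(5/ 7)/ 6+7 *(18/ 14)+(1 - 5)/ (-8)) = 40993/ 714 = 57.41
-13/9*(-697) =9061/9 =1006.78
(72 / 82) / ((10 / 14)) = 252 / 205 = 1.23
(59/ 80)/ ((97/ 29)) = 1711/ 7760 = 0.22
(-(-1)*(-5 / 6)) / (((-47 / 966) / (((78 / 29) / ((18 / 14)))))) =146510 / 4089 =35.83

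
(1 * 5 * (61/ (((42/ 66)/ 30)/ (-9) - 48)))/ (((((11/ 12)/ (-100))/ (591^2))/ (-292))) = -10078656938640000/ 142567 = -70694178446.91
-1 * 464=-464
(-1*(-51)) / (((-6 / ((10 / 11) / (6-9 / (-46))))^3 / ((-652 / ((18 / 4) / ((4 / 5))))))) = 8630977792 / 99829212615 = 0.09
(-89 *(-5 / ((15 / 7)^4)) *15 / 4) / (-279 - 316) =-30527 / 229500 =-0.13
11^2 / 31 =121 / 31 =3.90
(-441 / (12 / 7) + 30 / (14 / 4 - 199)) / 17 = -402579 / 26588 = -15.14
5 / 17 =0.29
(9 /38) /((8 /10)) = 45 /152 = 0.30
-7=-7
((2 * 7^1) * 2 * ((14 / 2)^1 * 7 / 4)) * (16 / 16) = 343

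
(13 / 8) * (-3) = -4.88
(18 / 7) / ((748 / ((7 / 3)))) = 0.01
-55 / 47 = -1.17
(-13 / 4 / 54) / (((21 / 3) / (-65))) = 845 / 1512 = 0.56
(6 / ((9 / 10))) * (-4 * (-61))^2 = 1190720 / 3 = 396906.67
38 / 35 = 1.09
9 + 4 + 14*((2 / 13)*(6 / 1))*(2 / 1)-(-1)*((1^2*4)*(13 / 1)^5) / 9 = 19311781 / 117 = 165057.96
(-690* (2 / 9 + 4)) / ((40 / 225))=-32775 / 2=-16387.50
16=16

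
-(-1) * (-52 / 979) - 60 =-60.05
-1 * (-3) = 3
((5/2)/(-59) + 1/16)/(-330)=-19/311520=-0.00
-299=-299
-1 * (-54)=54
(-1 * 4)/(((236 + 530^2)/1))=-1/70284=-0.00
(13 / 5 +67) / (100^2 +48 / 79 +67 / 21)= 0.01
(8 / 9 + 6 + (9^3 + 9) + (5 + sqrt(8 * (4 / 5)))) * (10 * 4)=32 * sqrt(10) + 269960 / 9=30096.75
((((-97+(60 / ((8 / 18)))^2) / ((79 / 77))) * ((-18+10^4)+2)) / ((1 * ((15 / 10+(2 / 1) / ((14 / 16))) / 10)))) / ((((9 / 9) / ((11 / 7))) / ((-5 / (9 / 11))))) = -56209446092800 / 12561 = -4474918087.16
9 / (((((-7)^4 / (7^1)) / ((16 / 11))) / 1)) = 144 / 3773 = 0.04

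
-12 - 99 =-111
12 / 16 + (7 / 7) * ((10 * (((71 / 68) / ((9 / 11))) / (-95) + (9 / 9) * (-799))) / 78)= -23057261 / 226746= -101.69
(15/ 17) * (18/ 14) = 135/ 119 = 1.13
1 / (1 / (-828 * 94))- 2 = -77834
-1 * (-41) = 41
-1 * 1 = -1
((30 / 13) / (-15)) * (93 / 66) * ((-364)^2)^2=-41862376192 / 11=-3805670562.91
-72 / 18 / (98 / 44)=-88 / 49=-1.80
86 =86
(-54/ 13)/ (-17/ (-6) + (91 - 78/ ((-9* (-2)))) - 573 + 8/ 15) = 1620/ 188357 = 0.01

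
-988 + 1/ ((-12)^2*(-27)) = -3841345/ 3888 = -988.00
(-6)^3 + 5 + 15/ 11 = -2306/ 11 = -209.64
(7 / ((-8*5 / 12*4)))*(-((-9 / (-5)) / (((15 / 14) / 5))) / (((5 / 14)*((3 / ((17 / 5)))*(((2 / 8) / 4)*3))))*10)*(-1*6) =-559776 / 125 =-4478.21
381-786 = -405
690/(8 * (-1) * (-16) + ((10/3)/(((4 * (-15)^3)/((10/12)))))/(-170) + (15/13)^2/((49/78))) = 363139686000/68480413837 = 5.30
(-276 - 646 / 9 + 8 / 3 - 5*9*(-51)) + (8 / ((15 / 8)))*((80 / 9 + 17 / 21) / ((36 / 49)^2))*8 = 28028371 / 10935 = 2563.18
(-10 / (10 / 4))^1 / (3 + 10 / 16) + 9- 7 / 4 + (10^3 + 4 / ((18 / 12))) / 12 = 93649 / 1044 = 89.70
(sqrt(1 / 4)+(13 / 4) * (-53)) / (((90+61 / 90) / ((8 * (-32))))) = 3957120 / 8161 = 484.88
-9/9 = -1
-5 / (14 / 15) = -75 / 14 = -5.36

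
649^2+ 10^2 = 421301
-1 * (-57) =57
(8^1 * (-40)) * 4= -1280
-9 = -9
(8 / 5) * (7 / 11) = 56 / 55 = 1.02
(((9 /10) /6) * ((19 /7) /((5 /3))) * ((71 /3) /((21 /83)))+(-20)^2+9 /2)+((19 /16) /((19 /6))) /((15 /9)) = 427.58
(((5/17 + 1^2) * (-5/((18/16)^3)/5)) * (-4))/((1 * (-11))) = -4096/12393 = -0.33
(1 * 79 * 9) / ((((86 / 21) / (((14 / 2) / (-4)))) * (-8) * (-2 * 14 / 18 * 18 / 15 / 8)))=-223965 / 1376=-162.77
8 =8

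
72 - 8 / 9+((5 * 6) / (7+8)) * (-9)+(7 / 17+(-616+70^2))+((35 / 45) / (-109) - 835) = 19470485 / 5559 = 3502.52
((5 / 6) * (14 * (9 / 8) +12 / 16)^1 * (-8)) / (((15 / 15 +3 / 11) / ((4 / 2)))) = -1210 / 7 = -172.86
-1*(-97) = 97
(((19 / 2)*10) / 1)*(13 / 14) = 1235 / 14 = 88.21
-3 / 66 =-1 / 22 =-0.05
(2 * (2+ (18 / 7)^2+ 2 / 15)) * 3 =12856 / 245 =52.47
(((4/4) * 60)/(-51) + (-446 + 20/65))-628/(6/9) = -306940/221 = -1388.87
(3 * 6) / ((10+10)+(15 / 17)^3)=88434 / 101635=0.87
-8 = -8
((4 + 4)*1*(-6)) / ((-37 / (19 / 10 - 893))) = -213864 / 185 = -1156.02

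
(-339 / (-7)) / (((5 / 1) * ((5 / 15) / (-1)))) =-1017 / 35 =-29.06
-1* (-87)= 87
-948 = -948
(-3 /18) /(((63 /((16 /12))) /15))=-10 /189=-0.05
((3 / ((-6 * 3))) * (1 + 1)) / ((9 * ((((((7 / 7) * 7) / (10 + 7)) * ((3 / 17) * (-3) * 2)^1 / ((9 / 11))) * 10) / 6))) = 289 / 6930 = 0.04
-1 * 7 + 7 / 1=0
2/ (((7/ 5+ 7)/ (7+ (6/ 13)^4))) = 1006115/ 599781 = 1.68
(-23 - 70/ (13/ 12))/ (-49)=1139/ 637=1.79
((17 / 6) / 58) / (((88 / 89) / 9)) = 4539 / 10208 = 0.44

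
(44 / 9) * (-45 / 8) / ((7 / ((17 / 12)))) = -935 / 168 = -5.57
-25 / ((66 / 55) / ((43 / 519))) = -5375 / 3114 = -1.73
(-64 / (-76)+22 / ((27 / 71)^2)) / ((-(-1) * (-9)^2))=2118802 / 1121931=1.89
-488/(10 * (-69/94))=22936/345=66.48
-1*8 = -8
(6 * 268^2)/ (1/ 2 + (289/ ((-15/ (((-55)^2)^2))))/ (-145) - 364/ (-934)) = 35017647552/ 98799736447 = 0.35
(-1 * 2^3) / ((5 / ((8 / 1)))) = -64 / 5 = -12.80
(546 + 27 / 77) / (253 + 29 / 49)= 2.15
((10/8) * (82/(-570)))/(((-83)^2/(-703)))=1517/82668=0.02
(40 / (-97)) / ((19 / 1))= -40 / 1843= -0.02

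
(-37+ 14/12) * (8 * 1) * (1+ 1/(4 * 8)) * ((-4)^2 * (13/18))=-30745/9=-3416.11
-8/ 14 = -4/ 7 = -0.57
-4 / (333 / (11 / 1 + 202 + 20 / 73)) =-62276 / 24309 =-2.56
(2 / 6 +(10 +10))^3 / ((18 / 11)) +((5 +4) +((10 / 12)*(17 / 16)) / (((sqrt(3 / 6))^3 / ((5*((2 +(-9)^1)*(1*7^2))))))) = 2501165 / 486 - 145775*sqrt(2) / 48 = 851.49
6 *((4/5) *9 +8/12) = 236/5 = 47.20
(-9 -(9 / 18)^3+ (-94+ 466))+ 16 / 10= 14579 / 40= 364.48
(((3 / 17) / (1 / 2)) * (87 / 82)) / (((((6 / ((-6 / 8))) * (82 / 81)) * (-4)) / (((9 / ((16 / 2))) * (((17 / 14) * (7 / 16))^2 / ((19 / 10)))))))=16172865 / 8372617216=0.00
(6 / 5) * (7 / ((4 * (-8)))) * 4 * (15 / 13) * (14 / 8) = -441 / 208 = -2.12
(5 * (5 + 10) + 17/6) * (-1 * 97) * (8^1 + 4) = -90598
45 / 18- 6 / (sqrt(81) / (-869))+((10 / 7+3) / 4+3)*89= 79579 / 84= 947.37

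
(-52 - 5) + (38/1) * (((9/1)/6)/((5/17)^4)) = 4725072/625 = 7560.12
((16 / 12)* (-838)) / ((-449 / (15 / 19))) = 16760 / 8531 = 1.96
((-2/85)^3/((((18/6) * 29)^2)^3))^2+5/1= 5.00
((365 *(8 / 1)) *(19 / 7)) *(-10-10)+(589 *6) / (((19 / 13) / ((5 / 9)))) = -3300590 / 21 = -157170.95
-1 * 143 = -143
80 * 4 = 320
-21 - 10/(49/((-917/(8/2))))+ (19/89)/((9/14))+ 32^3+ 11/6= 183886898/5607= 32795.95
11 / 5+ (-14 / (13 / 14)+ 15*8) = 6963 / 65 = 107.12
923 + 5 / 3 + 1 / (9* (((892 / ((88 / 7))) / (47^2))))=928.13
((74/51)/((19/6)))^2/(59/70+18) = 1533280/137609951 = 0.01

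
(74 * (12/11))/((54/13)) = 1924/99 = 19.43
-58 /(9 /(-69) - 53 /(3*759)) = 66033 /175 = 377.33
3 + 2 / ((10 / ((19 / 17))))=274 / 85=3.22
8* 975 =7800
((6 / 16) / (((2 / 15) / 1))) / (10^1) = 9 / 32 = 0.28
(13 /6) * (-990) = -2145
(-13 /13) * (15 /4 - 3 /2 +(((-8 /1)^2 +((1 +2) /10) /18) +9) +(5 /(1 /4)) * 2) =-1729 /15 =-115.27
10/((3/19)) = 190/3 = 63.33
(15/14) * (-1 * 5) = -75/14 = -5.36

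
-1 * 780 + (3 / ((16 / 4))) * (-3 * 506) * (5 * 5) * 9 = -513885 / 2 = -256942.50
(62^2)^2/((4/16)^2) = 236421376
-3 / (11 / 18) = -54 / 11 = -4.91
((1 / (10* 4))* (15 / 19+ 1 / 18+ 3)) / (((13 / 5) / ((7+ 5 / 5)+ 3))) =14465 / 35568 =0.41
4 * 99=396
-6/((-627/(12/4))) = 6/209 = 0.03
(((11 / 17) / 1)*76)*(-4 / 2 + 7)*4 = 16720 / 17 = 983.53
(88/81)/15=88/1215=0.07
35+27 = 62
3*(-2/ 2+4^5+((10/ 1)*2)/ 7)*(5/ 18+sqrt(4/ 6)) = 3367.71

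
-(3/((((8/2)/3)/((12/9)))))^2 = -9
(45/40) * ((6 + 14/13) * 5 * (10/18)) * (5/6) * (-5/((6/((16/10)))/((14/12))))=-20125/702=-28.67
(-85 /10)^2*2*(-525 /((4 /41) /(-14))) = 43545075 /4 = 10886268.75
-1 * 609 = -609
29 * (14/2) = 203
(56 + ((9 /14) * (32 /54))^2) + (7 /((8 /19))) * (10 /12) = 493915 /7056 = 70.00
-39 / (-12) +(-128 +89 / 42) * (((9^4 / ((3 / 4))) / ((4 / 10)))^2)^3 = -385665463692203895425321999909 / 28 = -13773766560435853408047210000.00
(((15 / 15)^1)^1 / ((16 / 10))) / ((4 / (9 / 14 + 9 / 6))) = 75 / 224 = 0.33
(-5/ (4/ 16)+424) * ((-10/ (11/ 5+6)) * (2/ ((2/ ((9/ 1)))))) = -181800/ 41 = -4434.15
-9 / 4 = -2.25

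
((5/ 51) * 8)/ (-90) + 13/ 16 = 5903/ 7344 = 0.80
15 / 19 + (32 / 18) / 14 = 1097 / 1197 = 0.92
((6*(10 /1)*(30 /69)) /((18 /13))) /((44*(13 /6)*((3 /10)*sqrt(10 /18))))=100*sqrt(5) /253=0.88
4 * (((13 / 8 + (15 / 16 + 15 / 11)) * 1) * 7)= 109.93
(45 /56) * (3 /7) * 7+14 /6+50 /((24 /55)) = 20047 /168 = 119.33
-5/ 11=-0.45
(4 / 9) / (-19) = -0.02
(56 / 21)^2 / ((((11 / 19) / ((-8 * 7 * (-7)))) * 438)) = 238336 / 21681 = 10.99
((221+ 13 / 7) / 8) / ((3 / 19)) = 1235 / 7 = 176.43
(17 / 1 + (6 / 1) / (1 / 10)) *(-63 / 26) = -4851 / 26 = -186.58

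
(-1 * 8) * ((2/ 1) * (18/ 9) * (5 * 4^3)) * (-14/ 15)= 28672/ 3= 9557.33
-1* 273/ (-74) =273/ 74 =3.69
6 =6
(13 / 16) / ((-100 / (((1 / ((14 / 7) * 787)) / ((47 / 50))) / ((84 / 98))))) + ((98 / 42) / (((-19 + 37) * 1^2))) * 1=16570253 / 127833984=0.13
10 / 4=5 / 2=2.50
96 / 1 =96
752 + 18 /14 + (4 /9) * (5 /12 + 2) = 142574 /189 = 754.36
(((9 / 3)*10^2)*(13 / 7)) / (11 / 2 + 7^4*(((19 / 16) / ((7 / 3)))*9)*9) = 62400 / 11086033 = 0.01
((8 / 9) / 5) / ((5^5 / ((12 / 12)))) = 8 / 140625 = 0.00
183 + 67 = 250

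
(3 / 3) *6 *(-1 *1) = -6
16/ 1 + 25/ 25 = 17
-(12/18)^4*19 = -304/81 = -3.75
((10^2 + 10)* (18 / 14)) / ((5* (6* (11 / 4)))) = 12 / 7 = 1.71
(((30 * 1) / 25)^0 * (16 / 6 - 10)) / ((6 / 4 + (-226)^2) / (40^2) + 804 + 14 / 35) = -14080 / 1605741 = -0.01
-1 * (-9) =9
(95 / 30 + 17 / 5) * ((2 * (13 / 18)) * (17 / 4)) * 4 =43537 / 270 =161.25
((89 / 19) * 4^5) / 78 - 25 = 27043 / 741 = 36.50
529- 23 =506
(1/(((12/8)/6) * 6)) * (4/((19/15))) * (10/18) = 200/171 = 1.17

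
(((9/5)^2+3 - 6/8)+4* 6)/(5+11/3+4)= 8847/3800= 2.33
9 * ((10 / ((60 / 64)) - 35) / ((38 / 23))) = -5037 / 38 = -132.55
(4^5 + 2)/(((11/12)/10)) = 11192.73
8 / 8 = 1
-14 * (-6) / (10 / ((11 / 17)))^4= 307461 / 208802500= 0.00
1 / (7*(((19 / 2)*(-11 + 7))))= -1 / 266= -0.00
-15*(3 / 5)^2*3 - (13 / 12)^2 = -12509 / 720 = -17.37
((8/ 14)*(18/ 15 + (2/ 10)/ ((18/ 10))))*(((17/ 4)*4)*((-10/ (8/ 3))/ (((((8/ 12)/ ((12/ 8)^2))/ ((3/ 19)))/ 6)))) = -81243/ 532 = -152.71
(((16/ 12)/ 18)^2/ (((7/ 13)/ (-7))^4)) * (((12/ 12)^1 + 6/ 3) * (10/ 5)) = 228488/ 243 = 940.28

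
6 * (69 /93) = 4.45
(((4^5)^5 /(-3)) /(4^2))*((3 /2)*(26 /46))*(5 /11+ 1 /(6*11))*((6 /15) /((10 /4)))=-28358603903598592 /18975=-1494524579899.79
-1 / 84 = -0.01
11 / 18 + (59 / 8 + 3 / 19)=11141 / 1368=8.14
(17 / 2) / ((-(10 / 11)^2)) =-2057 / 200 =-10.28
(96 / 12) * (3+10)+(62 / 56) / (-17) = 49473 / 476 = 103.93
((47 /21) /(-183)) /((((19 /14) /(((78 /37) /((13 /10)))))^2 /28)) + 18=527902282 /30146749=17.51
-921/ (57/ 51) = -824.05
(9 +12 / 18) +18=83 / 3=27.67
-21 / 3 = -7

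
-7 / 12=-0.58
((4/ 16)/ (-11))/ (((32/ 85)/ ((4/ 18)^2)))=-0.00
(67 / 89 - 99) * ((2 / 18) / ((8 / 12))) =-4372 / 267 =-16.37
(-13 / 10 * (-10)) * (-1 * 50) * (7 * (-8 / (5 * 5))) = 1456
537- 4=533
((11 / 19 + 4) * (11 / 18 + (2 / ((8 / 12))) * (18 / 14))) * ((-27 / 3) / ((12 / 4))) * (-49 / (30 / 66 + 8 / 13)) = 2811.03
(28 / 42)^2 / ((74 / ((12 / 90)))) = 4 / 4995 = 0.00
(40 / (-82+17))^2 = 64 / 169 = 0.38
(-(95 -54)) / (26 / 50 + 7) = -1025 / 188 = -5.45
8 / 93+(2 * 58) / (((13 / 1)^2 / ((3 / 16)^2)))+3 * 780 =2353888721 / 1005888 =2340.11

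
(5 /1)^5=3125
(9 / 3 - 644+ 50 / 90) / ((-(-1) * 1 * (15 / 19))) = -109516 / 135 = -811.23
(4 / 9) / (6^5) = 0.00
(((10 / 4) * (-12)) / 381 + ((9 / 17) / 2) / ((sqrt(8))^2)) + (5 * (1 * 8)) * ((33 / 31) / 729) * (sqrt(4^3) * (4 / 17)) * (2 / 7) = -25935667 / 1821539664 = -0.01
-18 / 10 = -9 / 5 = -1.80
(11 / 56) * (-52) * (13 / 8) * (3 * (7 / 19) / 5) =-5577 / 1520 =-3.67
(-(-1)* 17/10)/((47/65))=221/94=2.35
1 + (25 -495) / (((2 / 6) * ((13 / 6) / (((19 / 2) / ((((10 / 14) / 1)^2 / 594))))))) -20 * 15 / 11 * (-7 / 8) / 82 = -844000967191 / 117260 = -7197688.62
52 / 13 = 4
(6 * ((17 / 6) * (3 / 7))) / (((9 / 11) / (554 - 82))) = 88264 / 21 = 4203.05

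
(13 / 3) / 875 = 13 / 2625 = 0.00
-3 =-3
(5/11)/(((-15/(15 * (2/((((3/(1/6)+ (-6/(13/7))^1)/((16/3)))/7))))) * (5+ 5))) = -0.23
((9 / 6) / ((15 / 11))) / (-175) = -11 / 1750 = -0.01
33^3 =35937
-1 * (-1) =1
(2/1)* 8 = 16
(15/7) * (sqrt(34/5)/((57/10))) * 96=960 * sqrt(170)/133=94.11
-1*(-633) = 633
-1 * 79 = -79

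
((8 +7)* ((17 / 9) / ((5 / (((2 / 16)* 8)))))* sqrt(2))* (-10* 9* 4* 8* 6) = -97920* sqrt(2) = -138479.79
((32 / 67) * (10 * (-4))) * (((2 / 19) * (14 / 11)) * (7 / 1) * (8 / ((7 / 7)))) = -2007040 / 14003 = -143.33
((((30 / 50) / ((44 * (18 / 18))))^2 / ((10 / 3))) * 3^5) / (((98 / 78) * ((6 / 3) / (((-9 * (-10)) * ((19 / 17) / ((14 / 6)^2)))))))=393797781 / 3951085600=0.10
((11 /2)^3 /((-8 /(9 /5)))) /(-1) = 11979 /320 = 37.43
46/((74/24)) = 552/37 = 14.92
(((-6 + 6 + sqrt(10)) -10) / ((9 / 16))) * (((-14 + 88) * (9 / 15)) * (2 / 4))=-1184 / 3 + 592 * sqrt(10) / 15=-269.86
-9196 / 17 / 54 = -4598 / 459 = -10.02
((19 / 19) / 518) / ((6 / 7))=1 / 444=0.00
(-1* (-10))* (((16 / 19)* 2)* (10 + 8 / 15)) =10112 / 57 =177.40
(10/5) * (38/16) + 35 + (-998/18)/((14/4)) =6025/252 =23.91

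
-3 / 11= -0.27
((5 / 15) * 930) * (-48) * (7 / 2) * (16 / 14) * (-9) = 535680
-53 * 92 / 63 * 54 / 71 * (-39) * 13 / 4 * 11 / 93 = 13596726 / 15407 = 882.50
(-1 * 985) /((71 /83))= -81755 /71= -1151.48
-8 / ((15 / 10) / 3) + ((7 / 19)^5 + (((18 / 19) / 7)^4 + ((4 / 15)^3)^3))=-3655172715630635973719 / 228550142455892578125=-15.99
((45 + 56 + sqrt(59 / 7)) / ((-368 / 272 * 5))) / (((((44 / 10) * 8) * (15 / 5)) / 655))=-1124635 / 12144 - 11135 * sqrt(413) / 85008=-95.27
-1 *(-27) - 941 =-914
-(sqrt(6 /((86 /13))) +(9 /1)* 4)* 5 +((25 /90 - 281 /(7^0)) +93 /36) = -16493 /36 - 5* sqrt(1677) /43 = -462.90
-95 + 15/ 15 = -94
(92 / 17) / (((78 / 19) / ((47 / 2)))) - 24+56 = 62.98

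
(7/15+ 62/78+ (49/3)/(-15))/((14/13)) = 0.16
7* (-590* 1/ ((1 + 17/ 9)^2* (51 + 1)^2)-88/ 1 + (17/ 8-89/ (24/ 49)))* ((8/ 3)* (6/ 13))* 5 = -25681132855/ 2227758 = -11527.79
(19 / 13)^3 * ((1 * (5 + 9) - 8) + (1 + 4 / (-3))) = 116603 / 6591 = 17.69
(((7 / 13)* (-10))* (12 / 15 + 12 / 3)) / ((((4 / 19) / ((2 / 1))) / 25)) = -6138.46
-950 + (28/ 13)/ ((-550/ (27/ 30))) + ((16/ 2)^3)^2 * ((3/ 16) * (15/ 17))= 12890197679/ 303875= 42419.41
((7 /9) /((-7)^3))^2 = 1 /194481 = 0.00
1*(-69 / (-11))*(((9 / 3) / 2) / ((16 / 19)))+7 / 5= 22129 / 1760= 12.57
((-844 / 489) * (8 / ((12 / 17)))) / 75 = -28696 / 110025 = -0.26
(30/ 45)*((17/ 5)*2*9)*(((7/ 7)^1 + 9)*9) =3672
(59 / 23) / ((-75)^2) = 59 / 129375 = 0.00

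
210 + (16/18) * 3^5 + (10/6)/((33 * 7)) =295223/693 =426.01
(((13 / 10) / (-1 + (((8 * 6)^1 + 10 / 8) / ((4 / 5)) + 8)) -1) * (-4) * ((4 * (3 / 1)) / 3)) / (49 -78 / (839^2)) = 60604782416 / 189188899735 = 0.32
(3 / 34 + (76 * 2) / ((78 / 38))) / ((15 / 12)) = 196618 / 3315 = 59.31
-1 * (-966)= 966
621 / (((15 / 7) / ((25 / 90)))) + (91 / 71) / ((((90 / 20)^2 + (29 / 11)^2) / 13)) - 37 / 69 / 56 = 292922803933 / 3611738760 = 81.10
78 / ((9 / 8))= 208 / 3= 69.33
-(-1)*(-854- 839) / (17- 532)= 1693 / 515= 3.29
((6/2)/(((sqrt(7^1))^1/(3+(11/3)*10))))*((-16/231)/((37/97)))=-26384*sqrt(7)/8547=-8.17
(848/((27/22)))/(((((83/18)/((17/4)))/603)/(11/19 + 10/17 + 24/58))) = 27765808752/45733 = 607128.52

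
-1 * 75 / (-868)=75 / 868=0.09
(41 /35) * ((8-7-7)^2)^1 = 1476 /35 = 42.17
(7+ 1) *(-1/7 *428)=-489.14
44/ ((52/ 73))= 803/ 13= 61.77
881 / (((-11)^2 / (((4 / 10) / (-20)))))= -0.15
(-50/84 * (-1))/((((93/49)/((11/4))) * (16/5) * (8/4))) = 9625/71424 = 0.13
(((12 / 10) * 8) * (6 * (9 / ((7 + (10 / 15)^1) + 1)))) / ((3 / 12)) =15552 / 65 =239.26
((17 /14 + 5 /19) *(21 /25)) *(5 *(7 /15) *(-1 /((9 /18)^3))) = -11004 /475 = -23.17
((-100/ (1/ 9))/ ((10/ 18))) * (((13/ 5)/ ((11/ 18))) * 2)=-151632/ 11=-13784.73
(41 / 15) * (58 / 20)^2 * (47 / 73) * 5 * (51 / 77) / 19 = 2.58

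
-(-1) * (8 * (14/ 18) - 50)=-43.78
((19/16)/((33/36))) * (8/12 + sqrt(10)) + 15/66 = 12/11 + 57 * sqrt(10)/44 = 5.19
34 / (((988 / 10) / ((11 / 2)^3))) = 113135 / 1976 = 57.25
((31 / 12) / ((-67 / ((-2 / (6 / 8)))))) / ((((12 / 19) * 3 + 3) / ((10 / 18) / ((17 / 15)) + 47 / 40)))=0.03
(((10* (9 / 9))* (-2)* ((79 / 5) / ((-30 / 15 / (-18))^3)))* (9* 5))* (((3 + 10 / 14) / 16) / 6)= -11230245 / 28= -401080.18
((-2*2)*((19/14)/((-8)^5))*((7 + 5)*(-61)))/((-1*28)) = 3477/802816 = 0.00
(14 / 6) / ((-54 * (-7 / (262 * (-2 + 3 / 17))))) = -2.95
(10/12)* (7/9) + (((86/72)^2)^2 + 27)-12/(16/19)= 25922545/1679616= 15.43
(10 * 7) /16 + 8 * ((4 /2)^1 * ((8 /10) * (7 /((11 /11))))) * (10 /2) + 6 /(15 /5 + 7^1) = 18119 /40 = 452.98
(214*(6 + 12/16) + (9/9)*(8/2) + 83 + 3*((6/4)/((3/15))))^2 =2414916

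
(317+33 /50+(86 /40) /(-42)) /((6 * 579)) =1333957 /14590800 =0.09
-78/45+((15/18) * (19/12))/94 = -58181/33840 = -1.72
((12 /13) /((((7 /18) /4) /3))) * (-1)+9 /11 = -27693 /1001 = -27.67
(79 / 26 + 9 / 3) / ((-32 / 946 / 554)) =-20570297 / 208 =-98895.66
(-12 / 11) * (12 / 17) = -144 / 187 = -0.77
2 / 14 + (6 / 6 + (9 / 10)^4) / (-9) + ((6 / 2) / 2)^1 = 919073 / 630000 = 1.46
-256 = -256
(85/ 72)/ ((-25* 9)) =-17/ 3240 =-0.01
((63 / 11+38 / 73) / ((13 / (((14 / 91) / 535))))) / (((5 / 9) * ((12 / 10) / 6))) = 90306 / 72603245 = 0.00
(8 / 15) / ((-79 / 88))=-704 / 1185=-0.59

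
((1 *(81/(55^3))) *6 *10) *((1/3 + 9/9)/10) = 648/166375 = 0.00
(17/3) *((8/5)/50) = 68/375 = 0.18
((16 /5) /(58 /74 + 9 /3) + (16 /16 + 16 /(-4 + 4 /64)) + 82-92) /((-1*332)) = 2749 /74700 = 0.04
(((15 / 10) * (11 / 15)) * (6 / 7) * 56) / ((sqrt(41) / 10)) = 528 * sqrt(41) / 41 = 82.46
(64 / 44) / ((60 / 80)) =64 / 33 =1.94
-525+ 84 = -441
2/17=0.12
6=6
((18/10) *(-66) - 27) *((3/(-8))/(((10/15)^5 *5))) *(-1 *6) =-1594323/3200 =-498.23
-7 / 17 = -0.41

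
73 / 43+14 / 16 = 885 / 344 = 2.57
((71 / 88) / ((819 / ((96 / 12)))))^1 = 0.01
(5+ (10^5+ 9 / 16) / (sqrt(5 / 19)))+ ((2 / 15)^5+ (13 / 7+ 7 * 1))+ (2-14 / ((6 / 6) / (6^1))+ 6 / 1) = -330327901 / 5315625+ 1600009 * sqrt(95) / 80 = 194874.84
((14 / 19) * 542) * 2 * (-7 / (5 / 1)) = -106232 / 95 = -1118.23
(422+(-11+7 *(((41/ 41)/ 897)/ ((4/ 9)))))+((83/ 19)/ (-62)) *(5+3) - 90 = 225741821/ 704444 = 320.45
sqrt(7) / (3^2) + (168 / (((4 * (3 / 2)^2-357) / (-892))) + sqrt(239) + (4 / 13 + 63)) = sqrt(7) / 9 + sqrt(239) + 186211 / 377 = 509.68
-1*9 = -9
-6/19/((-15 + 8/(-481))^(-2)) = -313030374/4395859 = -71.21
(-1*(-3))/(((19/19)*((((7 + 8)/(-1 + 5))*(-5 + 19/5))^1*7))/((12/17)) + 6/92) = -184/2733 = -0.07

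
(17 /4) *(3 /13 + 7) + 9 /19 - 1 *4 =13439 /494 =27.20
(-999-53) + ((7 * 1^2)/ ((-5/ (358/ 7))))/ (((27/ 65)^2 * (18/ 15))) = -3056999/ 2187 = -1397.80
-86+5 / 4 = -339 / 4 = -84.75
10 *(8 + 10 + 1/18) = 1625/9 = 180.56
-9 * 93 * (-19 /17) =15903 /17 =935.47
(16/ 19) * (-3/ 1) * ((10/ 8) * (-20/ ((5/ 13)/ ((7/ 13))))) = 1680/ 19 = 88.42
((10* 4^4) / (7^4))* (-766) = -1960960 / 2401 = -816.73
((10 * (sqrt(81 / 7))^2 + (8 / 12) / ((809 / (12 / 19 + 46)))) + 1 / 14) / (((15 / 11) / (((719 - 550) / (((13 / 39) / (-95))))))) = -139004830679 / 33978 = -4091024.51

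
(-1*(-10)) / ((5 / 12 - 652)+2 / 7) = -840 / 54709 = -0.02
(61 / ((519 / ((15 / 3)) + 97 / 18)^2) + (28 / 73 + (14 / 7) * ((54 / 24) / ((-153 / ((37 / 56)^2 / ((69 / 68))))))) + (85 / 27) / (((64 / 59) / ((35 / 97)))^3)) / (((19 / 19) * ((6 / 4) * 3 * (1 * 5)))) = 25245105320234833575442739 / 1154755648530112290554511360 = 0.02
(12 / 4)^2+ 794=803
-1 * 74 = -74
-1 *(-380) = 380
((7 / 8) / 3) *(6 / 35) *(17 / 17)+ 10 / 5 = 2.05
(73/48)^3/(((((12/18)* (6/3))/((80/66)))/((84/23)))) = 13615595/1165824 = 11.68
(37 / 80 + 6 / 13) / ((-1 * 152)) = -961 / 158080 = -0.01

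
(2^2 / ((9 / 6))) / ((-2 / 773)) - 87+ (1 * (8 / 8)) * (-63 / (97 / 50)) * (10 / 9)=-335741 / 291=-1153.75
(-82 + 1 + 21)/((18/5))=-50/3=-16.67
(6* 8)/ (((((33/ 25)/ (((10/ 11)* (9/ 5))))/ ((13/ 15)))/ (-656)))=-4093440/ 121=-33830.08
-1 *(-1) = 1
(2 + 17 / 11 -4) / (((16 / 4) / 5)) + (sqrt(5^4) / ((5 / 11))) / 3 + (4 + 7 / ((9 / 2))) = 9235 / 396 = 23.32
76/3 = 25.33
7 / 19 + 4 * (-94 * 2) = -14281 / 19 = -751.63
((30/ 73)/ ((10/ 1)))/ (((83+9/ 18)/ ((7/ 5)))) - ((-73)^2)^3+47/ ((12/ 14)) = -151334226234.17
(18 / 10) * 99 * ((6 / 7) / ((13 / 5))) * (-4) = -21384 / 91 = -234.99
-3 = -3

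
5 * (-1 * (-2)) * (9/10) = 9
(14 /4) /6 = 7 /12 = 0.58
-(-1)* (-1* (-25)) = 25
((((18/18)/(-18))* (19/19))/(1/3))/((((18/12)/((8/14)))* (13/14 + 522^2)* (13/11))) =-0.00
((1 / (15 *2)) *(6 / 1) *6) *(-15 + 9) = -36 / 5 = -7.20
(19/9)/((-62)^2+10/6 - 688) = 19/28419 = 0.00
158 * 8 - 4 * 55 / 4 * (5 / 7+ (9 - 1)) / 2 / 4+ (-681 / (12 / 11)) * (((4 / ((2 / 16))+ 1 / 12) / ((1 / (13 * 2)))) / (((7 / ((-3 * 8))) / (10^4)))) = 999798867429 / 56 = 17853551204.09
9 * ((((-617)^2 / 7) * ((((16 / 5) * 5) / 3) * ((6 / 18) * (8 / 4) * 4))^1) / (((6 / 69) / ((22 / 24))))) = 1541029072 / 21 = 73382336.76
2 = 2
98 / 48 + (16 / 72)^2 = 1355 / 648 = 2.09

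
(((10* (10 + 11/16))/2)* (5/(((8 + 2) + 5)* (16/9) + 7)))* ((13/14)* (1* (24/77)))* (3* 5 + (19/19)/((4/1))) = 30510675/871024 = 35.03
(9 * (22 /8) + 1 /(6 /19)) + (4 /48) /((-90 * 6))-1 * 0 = 180899 /6480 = 27.92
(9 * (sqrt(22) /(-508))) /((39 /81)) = -243 * sqrt(22) /6604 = -0.17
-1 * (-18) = 18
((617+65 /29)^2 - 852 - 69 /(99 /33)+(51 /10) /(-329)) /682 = 1058570251919 /1887018980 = 560.97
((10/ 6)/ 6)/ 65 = 1/ 234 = 0.00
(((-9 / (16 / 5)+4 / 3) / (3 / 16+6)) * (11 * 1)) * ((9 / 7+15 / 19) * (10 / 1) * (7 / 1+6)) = -849160 / 1197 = -709.41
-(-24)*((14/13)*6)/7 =288/13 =22.15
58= 58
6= 6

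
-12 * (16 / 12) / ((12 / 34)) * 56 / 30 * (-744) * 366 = 115214848 / 5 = 23042969.60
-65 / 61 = -1.07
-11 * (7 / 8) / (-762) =77 / 6096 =0.01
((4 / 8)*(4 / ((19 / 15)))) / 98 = 15 / 931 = 0.02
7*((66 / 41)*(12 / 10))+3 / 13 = 36651 / 2665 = 13.75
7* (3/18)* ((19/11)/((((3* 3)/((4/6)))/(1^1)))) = 133/891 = 0.15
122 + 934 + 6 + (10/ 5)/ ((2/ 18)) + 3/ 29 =31323/ 29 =1080.10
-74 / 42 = -37 / 21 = -1.76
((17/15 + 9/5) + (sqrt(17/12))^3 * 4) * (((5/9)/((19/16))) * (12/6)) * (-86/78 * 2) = -116960 * sqrt(51)/60021 -121088/20007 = -19.97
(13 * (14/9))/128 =0.16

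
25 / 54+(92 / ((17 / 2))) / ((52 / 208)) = 40169 / 918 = 43.76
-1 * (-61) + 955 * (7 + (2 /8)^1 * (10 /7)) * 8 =56269.57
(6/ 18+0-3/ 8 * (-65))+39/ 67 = 25.29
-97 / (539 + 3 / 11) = -1067 / 5932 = -0.18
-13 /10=-1.30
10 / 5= 2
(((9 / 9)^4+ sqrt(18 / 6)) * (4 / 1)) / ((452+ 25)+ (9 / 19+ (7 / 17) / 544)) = 0.02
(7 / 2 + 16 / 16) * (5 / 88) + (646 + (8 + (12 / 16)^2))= 7203 / 11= 654.82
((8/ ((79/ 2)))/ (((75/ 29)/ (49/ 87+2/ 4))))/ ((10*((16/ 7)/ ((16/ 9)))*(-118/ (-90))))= 1036/ 209745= 0.00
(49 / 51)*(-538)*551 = -14525462 / 51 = -284812.98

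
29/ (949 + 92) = 29/ 1041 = 0.03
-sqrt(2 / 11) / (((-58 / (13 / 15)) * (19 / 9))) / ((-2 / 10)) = -39 * sqrt(22) / 12122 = -0.02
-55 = -55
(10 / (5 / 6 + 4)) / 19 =60 / 551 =0.11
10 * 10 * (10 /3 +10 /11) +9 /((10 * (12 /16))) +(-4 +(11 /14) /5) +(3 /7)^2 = 1364047 /3234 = 421.78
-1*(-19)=19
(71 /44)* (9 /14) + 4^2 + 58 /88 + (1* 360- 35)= 19191 /56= 342.70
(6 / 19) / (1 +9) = 3 / 95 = 0.03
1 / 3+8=25 / 3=8.33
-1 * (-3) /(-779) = -3 /779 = -0.00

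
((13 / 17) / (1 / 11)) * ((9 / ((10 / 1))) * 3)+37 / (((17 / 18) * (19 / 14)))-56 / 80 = 82169 / 1615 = 50.88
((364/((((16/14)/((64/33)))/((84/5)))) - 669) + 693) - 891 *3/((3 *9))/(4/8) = 561182/55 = 10203.31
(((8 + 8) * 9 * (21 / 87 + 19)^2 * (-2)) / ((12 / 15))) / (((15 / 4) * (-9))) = 3321216 / 841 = 3949.13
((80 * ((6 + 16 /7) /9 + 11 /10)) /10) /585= 5092 /184275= 0.03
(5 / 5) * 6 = 6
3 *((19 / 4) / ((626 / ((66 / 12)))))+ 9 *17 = 766851 / 5008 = 153.13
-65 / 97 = -0.67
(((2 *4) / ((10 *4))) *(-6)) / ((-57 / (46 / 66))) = 46 / 3135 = 0.01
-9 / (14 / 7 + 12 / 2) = -9 / 8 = -1.12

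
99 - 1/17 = 1682/17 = 98.94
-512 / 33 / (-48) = 32 / 99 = 0.32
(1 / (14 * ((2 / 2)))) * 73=73 / 14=5.21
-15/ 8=-1.88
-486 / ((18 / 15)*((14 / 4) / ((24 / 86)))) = -9720 / 301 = -32.29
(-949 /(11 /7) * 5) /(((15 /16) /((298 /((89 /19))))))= -601802656 /2937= -204903.87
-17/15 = -1.13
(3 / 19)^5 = 243 / 2476099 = 0.00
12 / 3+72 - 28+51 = 99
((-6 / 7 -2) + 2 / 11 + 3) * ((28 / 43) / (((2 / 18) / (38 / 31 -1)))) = 0.43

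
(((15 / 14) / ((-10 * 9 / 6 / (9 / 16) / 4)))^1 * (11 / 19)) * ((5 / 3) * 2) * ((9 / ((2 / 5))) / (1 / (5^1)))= -37125 / 1064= -34.89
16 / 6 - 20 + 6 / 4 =-95 / 6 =-15.83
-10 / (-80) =0.12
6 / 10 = 3 / 5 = 0.60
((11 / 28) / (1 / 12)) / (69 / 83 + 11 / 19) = 52041 / 15568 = 3.34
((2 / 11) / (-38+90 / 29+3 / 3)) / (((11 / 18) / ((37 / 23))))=-38628 / 2735689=-0.01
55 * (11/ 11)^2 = 55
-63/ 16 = -3.94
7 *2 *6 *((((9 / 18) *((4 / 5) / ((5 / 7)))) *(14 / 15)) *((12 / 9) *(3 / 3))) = 21952 / 375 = 58.54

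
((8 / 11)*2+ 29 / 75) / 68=0.03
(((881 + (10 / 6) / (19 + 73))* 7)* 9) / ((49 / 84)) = 2188449 / 23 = 95149.96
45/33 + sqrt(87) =10.69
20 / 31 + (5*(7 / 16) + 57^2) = 1612909 / 496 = 3251.83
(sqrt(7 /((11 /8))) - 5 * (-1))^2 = 20 * sqrt(154) /11+ 331 /11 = 52.65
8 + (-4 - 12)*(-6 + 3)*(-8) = -376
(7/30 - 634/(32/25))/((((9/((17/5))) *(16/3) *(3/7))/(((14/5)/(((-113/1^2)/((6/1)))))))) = 98976227/8136000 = 12.17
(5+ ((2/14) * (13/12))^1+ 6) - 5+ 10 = 1357/84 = 16.15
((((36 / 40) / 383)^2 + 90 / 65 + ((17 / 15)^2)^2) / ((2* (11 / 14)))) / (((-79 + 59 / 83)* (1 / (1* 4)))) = -680796835993253 / 6900464542578750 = -0.10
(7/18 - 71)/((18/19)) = -24149/324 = -74.53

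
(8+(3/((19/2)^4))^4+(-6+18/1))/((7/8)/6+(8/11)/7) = 21321589290918576334885056/266231424722914337769563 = 80.09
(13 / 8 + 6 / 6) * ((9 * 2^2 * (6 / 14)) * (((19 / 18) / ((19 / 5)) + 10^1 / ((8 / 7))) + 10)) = 6165 / 8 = 770.62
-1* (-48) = 48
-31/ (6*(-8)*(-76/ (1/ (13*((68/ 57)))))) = -31/ 56576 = -0.00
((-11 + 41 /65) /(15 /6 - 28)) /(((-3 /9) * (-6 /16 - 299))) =0.00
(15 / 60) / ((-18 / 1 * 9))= -1 / 648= -0.00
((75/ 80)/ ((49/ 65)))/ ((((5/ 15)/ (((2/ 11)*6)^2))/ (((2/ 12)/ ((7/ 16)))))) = 70200/ 41503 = 1.69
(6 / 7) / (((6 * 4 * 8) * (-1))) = -1 / 224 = -0.00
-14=-14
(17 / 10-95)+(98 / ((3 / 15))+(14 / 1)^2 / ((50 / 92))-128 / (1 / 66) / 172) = 1522681 / 2150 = 708.22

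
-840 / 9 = -280 / 3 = -93.33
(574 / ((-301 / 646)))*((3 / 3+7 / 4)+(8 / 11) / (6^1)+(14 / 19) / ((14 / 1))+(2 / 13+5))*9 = -550696215 / 6149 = -89558.66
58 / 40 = 29 / 20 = 1.45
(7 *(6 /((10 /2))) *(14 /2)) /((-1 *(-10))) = 147 /25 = 5.88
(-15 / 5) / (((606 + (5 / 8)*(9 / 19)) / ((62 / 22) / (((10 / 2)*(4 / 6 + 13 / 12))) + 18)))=-1072208 / 11826815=-0.09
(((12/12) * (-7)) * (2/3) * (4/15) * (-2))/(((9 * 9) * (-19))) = -0.00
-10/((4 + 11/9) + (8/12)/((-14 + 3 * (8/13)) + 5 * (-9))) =-66870/34843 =-1.92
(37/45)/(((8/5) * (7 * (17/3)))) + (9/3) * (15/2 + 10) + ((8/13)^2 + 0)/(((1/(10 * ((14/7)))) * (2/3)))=30829633/482664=63.87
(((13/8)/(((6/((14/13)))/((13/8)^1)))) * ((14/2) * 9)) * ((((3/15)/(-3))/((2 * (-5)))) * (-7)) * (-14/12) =31213/19200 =1.63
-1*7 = -7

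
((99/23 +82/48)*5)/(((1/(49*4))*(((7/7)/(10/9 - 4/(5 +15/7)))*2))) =5041561/3105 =1623.69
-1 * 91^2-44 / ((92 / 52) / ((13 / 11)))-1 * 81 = -193002 / 23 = -8391.39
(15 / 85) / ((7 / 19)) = 57 / 119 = 0.48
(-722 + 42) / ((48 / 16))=-680 / 3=-226.67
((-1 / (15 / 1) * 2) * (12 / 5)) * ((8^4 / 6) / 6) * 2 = -16384 / 225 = -72.82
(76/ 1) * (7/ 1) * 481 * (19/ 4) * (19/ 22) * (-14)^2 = 2263236794/ 11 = 205748799.45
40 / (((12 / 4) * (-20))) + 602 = 1804 / 3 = 601.33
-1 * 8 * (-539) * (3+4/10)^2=1246168/25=49846.72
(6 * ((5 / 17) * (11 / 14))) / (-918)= -55 / 36414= -0.00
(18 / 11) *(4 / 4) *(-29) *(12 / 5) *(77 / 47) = -43848 / 235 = -186.59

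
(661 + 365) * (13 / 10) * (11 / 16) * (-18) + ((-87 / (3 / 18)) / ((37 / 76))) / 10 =-4917447 / 296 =-16613.00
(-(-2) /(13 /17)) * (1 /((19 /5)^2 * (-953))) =-850 /4472429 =-0.00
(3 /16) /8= 3 /128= 0.02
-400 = -400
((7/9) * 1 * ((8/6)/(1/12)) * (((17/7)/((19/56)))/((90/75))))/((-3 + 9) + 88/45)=95200/10203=9.33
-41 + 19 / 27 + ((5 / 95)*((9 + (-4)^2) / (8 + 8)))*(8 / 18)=-82613 / 2052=-40.26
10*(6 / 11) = 60 / 11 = 5.45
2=2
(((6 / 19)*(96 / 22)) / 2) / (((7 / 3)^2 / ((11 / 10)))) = 648 / 4655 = 0.14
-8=-8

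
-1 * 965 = -965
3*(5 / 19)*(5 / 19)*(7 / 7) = 75 / 361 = 0.21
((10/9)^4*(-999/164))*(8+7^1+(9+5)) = -2682500/9963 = -269.25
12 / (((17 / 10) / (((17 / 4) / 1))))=30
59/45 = 1.31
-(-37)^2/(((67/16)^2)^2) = -89718784/20151121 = -4.45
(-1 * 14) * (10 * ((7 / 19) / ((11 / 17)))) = -16660 / 209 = -79.71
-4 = -4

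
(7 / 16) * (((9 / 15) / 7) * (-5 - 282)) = -861 / 80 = -10.76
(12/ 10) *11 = 66/ 5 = 13.20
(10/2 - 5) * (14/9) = 0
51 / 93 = 17 / 31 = 0.55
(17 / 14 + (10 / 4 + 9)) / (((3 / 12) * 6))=178 / 21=8.48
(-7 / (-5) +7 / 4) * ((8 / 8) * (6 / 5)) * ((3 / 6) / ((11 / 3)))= 567 / 1100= 0.52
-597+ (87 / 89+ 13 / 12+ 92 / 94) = -29814437 / 50196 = -593.96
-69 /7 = -9.86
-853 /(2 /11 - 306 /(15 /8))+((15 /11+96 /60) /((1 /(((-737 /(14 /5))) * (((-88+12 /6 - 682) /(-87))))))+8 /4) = -12520299867 /1820098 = -6878.92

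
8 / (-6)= -1.33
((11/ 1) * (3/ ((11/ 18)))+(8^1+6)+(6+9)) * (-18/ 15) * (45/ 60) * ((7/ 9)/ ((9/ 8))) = -2324/ 45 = -51.64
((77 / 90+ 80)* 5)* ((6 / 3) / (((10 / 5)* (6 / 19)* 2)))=640.11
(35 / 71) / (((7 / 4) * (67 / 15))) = 300 / 4757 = 0.06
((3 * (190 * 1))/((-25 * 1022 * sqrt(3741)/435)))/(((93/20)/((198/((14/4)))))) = -150480 * sqrt(3741)/4768141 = -1.93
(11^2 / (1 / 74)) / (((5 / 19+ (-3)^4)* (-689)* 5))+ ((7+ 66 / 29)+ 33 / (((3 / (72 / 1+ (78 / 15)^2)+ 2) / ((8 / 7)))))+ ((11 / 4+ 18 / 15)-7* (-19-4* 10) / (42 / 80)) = 30289697301935 / 37009227801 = 818.44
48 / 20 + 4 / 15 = 8 / 3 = 2.67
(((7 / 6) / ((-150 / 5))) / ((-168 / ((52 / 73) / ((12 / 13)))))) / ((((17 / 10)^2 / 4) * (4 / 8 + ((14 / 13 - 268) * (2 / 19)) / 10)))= -208715 / 1949805837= -0.00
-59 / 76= -0.78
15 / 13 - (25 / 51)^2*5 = -1610 / 33813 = -0.05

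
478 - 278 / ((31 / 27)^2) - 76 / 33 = 8397932 / 31713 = 264.81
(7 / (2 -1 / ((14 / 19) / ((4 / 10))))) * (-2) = -9.61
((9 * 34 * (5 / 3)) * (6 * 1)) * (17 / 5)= 10404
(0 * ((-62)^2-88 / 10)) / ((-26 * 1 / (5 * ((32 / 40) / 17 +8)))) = 0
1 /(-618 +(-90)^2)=1 /7482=0.00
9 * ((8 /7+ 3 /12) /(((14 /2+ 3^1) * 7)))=351 /1960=0.18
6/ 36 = 1/ 6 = 0.17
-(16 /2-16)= 8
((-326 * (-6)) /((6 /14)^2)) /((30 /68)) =1086232 /45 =24138.49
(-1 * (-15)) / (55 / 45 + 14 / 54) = 81 / 8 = 10.12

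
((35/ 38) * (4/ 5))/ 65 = 14/ 1235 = 0.01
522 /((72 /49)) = 1421 /4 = 355.25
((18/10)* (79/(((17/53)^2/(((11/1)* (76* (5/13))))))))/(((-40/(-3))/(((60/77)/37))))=683042058/973063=701.95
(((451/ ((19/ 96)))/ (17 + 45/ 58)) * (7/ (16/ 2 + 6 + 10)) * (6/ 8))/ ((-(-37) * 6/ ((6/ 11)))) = 49938/ 724793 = 0.07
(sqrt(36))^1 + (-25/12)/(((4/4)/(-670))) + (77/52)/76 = 16620367/11856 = 1401.85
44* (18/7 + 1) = 1100/7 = 157.14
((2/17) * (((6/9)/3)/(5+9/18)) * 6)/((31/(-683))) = -10928/17391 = -0.63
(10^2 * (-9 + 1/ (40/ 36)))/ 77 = -810/ 77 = -10.52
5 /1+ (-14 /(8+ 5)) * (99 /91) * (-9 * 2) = 4409 /169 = 26.09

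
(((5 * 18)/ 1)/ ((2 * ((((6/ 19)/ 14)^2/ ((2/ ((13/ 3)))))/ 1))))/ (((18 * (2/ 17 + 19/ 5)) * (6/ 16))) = 60142600/ 38961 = 1543.66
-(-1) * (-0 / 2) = 0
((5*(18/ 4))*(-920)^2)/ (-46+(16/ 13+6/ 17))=-175363500/ 409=-428761.61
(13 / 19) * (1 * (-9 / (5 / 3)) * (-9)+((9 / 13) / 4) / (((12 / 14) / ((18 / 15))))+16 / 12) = 39137 / 1140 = 34.33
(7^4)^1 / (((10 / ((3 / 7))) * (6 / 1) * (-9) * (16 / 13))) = -1.55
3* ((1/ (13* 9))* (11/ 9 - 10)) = -79/ 351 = -0.23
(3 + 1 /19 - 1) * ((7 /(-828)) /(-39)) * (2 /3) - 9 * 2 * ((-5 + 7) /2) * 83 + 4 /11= -387715063 /259578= -1493.64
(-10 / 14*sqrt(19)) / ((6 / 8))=-20*sqrt(19) / 21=-4.15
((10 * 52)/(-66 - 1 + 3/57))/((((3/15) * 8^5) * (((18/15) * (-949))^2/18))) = -11875/721881858048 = -0.00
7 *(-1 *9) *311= -19593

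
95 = 95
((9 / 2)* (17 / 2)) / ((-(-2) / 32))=612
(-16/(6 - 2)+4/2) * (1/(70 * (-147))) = 1/5145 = 0.00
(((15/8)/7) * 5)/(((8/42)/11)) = 2475/32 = 77.34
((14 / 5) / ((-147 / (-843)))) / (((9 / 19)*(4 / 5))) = 5339 / 126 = 42.37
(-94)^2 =8836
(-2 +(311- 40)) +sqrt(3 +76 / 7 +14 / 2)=sqrt(1022) / 7 +269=273.57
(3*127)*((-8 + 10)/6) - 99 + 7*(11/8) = 301/8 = 37.62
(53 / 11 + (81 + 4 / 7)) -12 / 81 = 179296 / 2079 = 86.24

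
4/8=1/2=0.50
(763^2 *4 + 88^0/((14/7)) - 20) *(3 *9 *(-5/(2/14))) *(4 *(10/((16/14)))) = -154040627475/2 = -77020313737.50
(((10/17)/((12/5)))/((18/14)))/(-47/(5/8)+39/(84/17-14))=-67375/28099521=-0.00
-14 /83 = -0.17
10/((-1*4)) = -5/2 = -2.50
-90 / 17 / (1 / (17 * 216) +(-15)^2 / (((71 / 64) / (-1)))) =1380240 / 52876729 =0.03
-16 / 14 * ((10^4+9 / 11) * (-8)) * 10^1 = 70405760 / 77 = 914360.52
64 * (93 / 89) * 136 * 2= 1618944 / 89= 18190.38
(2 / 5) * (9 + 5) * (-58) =-324.80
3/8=0.38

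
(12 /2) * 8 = 48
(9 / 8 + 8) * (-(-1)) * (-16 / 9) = -146 / 9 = -16.22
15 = 15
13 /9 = 1.44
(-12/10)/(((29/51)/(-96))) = 29376/145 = 202.59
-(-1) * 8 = 8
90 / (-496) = -45 / 248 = -0.18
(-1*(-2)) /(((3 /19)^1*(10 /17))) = 323 /15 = 21.53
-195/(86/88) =-8580/43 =-199.53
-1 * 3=-3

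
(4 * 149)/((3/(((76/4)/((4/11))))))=31141/3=10380.33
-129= -129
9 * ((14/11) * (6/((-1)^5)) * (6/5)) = -4536/55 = -82.47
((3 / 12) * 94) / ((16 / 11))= 517 / 32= 16.16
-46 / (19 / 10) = -460 / 19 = -24.21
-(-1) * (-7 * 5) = -35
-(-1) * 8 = 8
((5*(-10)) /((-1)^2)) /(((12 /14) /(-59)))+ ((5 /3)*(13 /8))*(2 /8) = 110155 /32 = 3442.34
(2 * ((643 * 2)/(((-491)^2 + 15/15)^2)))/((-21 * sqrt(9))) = -643/915398358903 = -0.00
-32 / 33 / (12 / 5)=-40 / 99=-0.40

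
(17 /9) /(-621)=-0.00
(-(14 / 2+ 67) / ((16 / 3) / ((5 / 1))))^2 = 308025 / 64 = 4812.89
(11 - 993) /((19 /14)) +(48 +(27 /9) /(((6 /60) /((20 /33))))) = -657.40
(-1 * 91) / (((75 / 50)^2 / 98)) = -35672 / 9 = -3963.56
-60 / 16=-15 / 4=-3.75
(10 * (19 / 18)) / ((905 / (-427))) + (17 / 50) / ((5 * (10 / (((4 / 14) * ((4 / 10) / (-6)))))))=-354952981 / 71268750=-4.98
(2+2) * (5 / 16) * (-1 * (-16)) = 20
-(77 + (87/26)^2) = -59621/676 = -88.20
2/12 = 1/6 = 0.17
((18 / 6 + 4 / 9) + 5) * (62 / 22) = 2356 / 99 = 23.80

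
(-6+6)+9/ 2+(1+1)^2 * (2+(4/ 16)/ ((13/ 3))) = 12.73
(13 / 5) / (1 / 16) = 208 / 5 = 41.60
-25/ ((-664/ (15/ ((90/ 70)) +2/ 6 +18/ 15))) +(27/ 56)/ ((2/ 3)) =11343/ 9296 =1.22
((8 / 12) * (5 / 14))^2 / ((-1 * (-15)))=5 / 1323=0.00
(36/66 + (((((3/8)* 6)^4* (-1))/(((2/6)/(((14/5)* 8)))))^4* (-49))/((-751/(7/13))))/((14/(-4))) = -88316158123.74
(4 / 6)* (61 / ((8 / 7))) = 427 / 12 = 35.58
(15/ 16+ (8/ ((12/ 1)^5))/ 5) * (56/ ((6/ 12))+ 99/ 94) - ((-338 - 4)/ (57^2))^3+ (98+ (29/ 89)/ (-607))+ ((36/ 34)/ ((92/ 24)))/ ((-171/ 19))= 431987493787972157849/ 2118021474867874560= 203.96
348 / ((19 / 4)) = 1392 / 19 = 73.26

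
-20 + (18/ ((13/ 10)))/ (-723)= -62720/ 3133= -20.02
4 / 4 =1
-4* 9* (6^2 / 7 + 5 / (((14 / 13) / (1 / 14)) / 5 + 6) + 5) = -789858 / 2051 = -385.11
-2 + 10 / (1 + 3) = 1 / 2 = 0.50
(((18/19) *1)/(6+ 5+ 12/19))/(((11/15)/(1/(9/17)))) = 30/143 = 0.21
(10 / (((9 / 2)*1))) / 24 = 0.09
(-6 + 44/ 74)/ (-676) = 50/ 6253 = 0.01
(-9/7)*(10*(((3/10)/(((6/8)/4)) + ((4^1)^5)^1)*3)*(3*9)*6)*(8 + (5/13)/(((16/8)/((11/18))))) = -4733949096/91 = -52021418.64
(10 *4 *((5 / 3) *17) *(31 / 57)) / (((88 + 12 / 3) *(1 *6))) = 13175 / 11799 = 1.12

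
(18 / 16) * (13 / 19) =117 / 152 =0.77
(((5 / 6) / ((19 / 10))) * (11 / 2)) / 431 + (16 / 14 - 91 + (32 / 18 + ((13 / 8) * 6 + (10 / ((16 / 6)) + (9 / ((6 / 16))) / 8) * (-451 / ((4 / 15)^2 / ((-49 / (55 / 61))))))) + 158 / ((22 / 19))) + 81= 845037781086715 / 363198528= 2326655.30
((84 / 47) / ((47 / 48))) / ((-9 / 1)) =-448 / 2209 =-0.20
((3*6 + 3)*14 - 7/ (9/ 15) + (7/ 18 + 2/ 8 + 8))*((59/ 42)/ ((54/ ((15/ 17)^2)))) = 15450625/ 2621808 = 5.89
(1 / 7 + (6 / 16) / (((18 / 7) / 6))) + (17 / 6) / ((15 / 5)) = 989 / 504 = 1.96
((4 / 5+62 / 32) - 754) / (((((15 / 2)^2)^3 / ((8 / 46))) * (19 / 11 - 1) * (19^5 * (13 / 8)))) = -0.00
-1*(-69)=69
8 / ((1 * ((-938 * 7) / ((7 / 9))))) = -4 / 4221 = -0.00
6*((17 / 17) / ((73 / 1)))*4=24 / 73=0.33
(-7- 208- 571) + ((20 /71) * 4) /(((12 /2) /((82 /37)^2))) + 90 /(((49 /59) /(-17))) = -37539849008 /14288253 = -2627.32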